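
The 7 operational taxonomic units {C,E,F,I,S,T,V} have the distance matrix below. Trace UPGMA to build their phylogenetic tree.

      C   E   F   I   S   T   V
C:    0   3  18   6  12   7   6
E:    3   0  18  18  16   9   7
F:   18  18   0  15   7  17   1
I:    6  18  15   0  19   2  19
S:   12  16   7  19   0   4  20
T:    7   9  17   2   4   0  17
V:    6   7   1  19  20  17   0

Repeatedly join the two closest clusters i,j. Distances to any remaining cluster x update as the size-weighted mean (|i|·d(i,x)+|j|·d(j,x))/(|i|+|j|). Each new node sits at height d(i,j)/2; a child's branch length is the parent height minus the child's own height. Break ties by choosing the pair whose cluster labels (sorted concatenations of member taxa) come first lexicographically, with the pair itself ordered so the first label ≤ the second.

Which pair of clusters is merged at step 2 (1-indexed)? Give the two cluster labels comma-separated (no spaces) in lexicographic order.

I,T

1. join F+V (d=1) ⇒ FV; edges |F|=1/2, |V|=1/2
  updated: d(C,FV)=12, d(E,FV)=25/2, d(FV,I)=17, d(FV,S)=27/2, d(FV,T)=17
2. join I+T (d=2) ⇒ IT; edges |I|=1, |T|=1
  updated: d(C,IT)=13/2, d(E,IT)=27/2, d(FV,IT)=17, d(IT,S)=23/2
3. join C+E (d=3) ⇒ CE; edges |C|=3/2, |E|=3/2
  updated: d(CE,FV)=49/4, d(CE,IT)=10, d(CE,S)=14
4. join CE+IT (d=10) ⇒ CEIT; edges |CE|=7/2, |IT|=4
  updated: d(CEIT,FV)=117/8, d(CEIT,S)=51/4
5. join CEIT+S (d=51/4) ⇒ CEIST; edges |CEIT|=11/8, |S|=51/8
  updated: d(CEIST,FV)=72/5
6. join CEIST+FV (d=72/5) ⇒ CEFISTV; edges |CEIST|=33/40, |FV|=67/10
final tree: ((((C:3/2,E:3/2):7/2,(I:1,T:1):4):11/8,S:51/8):33/40,(F:1/2,V:1/2):67/10)
total length: 1151/40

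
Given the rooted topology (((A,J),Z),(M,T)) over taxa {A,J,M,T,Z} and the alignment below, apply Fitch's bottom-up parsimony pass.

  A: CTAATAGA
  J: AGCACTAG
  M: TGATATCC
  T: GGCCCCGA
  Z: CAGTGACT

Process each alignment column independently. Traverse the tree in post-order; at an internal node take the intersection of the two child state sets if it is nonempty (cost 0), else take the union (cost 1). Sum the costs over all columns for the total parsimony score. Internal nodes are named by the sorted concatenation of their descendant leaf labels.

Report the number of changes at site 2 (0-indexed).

AJ@0: {C} ∪ {A} = {A,C} (union, +1)
AJZ@0: {A,C} ∩ {C} = {C} (intersection, +0)
MT@0: {T} ∪ {G} = {G,T} (union, +1)
AJMTZ@0: {C} ∪ {G,T} = {C,G,T} (union, +1)
AJ@1: {T} ∪ {G} = {G,T} (union, +1)
AJZ@1: {G,T} ∪ {A} = {A,G,T} (union, +1)
MT@1: {G} ∩ {G} = {G} (intersection, +0)
AJMTZ@1: {A,G,T} ∩ {G} = {G} (intersection, +0)
AJ@2: {A} ∪ {C} = {A,C} (union, +1)
AJZ@2: {A,C} ∪ {G} = {A,C,G} (union, +1)
MT@2: {A} ∪ {C} = {A,C} (union, +1)
AJMTZ@2: {A,C,G} ∩ {A,C} = {A,C} (intersection, +0)
AJ@3: {A} ∩ {A} = {A} (intersection, +0)
AJZ@3: {A} ∪ {T} = {A,T} (union, +1)
MT@3: {T} ∪ {C} = {C,T} (union, +1)
AJMTZ@3: {A,T} ∩ {C,T} = {T} (intersection, +0)
AJ@4: {T} ∪ {C} = {C,T} (union, +1)
AJZ@4: {C,T} ∪ {G} = {C,G,T} (union, +1)
MT@4: {A} ∪ {C} = {A,C} (union, +1)
AJMTZ@4: {C,G,T} ∩ {A,C} = {C} (intersection, +0)
AJ@5: {A} ∪ {T} = {A,T} (union, +1)
AJZ@5: {A,T} ∩ {A} = {A} (intersection, +0)
MT@5: {T} ∪ {C} = {C,T} (union, +1)
AJMTZ@5: {A} ∪ {C,T} = {A,C,T} (union, +1)
AJ@6: {G} ∪ {A} = {A,G} (union, +1)
AJZ@6: {A,G} ∪ {C} = {A,C,G} (union, +1)
MT@6: {C} ∪ {G} = {C,G} (union, +1)
AJMTZ@6: {A,C,G} ∩ {C,G} = {C,G} (intersection, +0)
AJ@7: {A} ∪ {G} = {A,G} (union, +1)
AJZ@7: {A,G} ∪ {T} = {A,G,T} (union, +1)
MT@7: {C} ∪ {A} = {A,C} (union, +1)
AJMTZ@7: {A,G,T} ∩ {A,C} = {A} (intersection, +0)
per-site changes: [3, 2, 3, 2, 3, 3, 3, 3]; total = 22

3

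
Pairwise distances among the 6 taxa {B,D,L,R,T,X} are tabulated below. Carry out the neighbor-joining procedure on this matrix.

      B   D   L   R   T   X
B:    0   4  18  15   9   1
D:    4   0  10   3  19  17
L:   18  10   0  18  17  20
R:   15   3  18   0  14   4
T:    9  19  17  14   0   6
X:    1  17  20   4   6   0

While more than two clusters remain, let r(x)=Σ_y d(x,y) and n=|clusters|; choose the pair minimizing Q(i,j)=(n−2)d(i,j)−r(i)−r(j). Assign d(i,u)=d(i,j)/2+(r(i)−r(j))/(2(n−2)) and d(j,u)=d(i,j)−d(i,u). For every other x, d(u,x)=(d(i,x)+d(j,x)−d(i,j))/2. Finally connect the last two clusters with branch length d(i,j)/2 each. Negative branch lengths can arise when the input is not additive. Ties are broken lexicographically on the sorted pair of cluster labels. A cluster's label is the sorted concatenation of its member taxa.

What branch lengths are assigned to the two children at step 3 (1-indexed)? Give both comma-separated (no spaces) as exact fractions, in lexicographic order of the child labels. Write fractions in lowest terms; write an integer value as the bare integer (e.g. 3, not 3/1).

iteration 1: select D,L (d=10, Q=-96); attach at lengths (5/4, 35/4); label the merged cluster DL
  updated: d(B,DL)=6, d(DL,R)=11/2, d(DL,T)=13, d(DL,X)=27/2
iteration 2: select DL,R (d=11/2, Q=-60); attach at lengths (8/3, 17/6); label the merged cluster DLR
  updated: d(B,DLR)=31/4, d(DLR,T)=43/4, d(DLR,X)=6
iteration 3: select B,X (d=1, Q=-115/4); attach at lengths (27/16, -11/16); label the merged cluster BX
  updated: d(BX,DLR)=51/8, d(BX,T)=7
iteration 4: select BX,DLR (d=51/8, Q=-193/8); attach at lengths (21/16, 81/16); label the merged cluster BDLRX
  updated: d(BDLRX,T)=91/16
iteration 5: select BDLRX,T (d=91/16); attach at lengths (91/32, 91/32); label the merged cluster BDLRTX
final tree: (((B:27/16,X:-11/16):21/16,((D:5/4,L:35/4):8/3,R:17/6):81/16):91/32,T:91/32)
total length: 457/16

27/16,-11/16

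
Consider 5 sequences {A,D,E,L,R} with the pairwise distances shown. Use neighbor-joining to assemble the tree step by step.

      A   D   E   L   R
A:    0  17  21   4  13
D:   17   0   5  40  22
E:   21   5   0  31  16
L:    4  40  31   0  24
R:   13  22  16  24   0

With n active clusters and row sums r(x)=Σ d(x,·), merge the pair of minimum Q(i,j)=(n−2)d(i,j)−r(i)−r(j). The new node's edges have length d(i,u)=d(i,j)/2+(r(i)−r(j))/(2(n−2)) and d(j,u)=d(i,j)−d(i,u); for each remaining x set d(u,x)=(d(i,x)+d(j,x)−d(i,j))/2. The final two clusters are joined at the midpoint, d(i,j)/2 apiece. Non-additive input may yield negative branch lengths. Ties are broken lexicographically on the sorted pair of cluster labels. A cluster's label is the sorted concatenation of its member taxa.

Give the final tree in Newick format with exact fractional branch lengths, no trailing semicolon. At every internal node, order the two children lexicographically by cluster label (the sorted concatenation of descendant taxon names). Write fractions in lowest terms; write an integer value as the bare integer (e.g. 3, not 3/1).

1. join A+L (d=4, Q=-142) ⇒ AL; edges |A|=-16/3, |L|=28/3
  updated: d(AL,D)=53/2, d(AL,E)=24, d(AL,R)=33/2
2. join AL+R (d=33/2, Q=-177/2) ⇒ ALR; edges |AL|=91/8, |R|=41/8
  updated: d(ALR,D)=16, d(ALR,E)=47/4
3. join ALR+D (d=16, Q=-131/4) ⇒ ADLR; edges |ALR|=91/8, |D|=37/8
  updated: d(ADLR,E)=3/8
4. join ADLR+E (d=3/8) ⇒ ADELR; edges |ADLR|=3/16, |E|=3/16
final tree: ((((A:-16/3,L:28/3):91/8,R:41/8):91/8,D:37/8):3/16,E:3/16)
total length: 295/8

((((A:-16/3,L:28/3):91/8,R:41/8):91/8,D:37/8):3/16,E:3/16)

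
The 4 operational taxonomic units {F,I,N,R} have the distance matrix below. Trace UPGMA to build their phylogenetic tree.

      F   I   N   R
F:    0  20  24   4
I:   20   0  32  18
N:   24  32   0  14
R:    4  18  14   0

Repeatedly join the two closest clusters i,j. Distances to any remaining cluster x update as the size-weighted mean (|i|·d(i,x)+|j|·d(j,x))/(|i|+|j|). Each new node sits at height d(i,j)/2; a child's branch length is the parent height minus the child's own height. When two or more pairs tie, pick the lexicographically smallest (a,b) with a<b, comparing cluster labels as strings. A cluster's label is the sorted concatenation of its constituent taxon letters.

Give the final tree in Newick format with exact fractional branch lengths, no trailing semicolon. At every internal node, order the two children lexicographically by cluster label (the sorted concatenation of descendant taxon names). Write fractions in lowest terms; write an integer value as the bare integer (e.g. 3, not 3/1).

1. join F+R (d=4) ⇒ FR; edges |F|=2, |R|=2
  updated: d(FR,I)=19, d(FR,N)=19
2. join FR+I (d=19) ⇒ FIR; edges |FR|=15/2, |I|=19/2
  updated: d(FIR,N)=70/3
3. join FIR+N (d=70/3) ⇒ FINR; edges |FIR|=13/6, |N|=35/3
final tree: (((F:2,R:2):15/2,I:19/2):13/6,N:35/3)
total length: 209/6

(((F:2,R:2):15/2,I:19/2):13/6,N:35/3)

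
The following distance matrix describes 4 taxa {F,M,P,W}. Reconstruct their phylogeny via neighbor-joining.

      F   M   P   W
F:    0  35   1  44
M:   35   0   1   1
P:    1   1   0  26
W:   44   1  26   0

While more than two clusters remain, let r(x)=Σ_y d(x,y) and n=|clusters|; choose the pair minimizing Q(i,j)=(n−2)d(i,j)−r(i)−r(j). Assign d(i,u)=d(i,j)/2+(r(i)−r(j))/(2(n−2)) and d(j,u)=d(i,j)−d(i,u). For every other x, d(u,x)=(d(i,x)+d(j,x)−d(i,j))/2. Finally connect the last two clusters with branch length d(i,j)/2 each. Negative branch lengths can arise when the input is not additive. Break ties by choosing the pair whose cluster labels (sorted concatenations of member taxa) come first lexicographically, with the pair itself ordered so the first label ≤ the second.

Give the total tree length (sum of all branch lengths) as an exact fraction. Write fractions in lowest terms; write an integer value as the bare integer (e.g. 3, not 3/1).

55/2

step 1: merge (F,P) at d=1, Q=-106; branch lengths F→27/2, P→-25/2; new cluster FP
  updated: d(FP,M)=35/2, d(FP,W)=69/2
step 2: merge (FP,M) at d=35/2, Q=-53; branch lengths FP→51/2, M→-8; new cluster FMP
  updated: d(FMP,W)=9
step 3: merge (FMP,W) at d=9; branch lengths FMP→9/2, W→9/2; new cluster FMPW
final tree: (((F:27/2,P:-25/2):51/2,M:-8):9/2,W:9/2)
total length: 55/2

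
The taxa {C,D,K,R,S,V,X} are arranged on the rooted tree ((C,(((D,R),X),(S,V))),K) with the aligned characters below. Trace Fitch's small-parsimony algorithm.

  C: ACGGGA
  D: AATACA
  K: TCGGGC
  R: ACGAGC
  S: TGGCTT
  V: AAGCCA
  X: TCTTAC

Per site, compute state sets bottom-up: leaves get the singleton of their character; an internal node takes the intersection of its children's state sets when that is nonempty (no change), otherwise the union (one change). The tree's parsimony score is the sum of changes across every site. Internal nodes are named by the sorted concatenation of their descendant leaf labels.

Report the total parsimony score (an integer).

[col 0] DR: children D:{A}, R:{A} ∩→ {A}; cost 0
[col 0] DRX: children DR:{A}, X:{T} ∪→ {A,T}; cost 1
[col 0] SV: children S:{T}, V:{A} ∪→ {A,T}; cost 1
[col 0] DRSVX: children DRX:{A,T}, SV:{A,T} ∩→ {A,T}; cost 0
[col 0] CDRSVX: children C:{A}, DRSVX:{A,T} ∩→ {A}; cost 0
[col 0] CDKRSVX: children CDRSVX:{A}, K:{T} ∪→ {A,T}; cost 1
[col 1] DR: children D:{A}, R:{C} ∪→ {A,C}; cost 1
[col 1] DRX: children DR:{A,C}, X:{C} ∩→ {C}; cost 0
[col 1] SV: children S:{G}, V:{A} ∪→ {A,G}; cost 1
[col 1] DRSVX: children DRX:{C}, SV:{A,G} ∪→ {A,C,G}; cost 1
[col 1] CDRSVX: children C:{C}, DRSVX:{A,C,G} ∩→ {C}; cost 0
[col 1] CDKRSVX: children CDRSVX:{C}, K:{C} ∩→ {C}; cost 0
[col 2] DR: children D:{T}, R:{G} ∪→ {G,T}; cost 1
[col 2] DRX: children DR:{G,T}, X:{T} ∩→ {T}; cost 0
[col 2] SV: children S:{G}, V:{G} ∩→ {G}; cost 0
[col 2] DRSVX: children DRX:{T}, SV:{G} ∪→ {G,T}; cost 1
[col 2] CDRSVX: children C:{G}, DRSVX:{G,T} ∩→ {G}; cost 0
[col 2] CDKRSVX: children CDRSVX:{G}, K:{G} ∩→ {G}; cost 0
[col 3] DR: children D:{A}, R:{A} ∩→ {A}; cost 0
[col 3] DRX: children DR:{A}, X:{T} ∪→ {A,T}; cost 1
[col 3] SV: children S:{C}, V:{C} ∩→ {C}; cost 0
[col 3] DRSVX: children DRX:{A,T}, SV:{C} ∪→ {A,C,T}; cost 1
[col 3] CDRSVX: children C:{G}, DRSVX:{A,C,T} ∪→ {A,C,G,T}; cost 1
[col 3] CDKRSVX: children CDRSVX:{A,C,G,T}, K:{G} ∩→ {G}; cost 0
[col 4] DR: children D:{C}, R:{G} ∪→ {C,G}; cost 1
[col 4] DRX: children DR:{C,G}, X:{A} ∪→ {A,C,G}; cost 1
[col 4] SV: children S:{T}, V:{C} ∪→ {C,T}; cost 1
[col 4] DRSVX: children DRX:{A,C,G}, SV:{C,T} ∩→ {C}; cost 0
[col 4] CDRSVX: children C:{G}, DRSVX:{C} ∪→ {C,G}; cost 1
[col 4] CDKRSVX: children CDRSVX:{C,G}, K:{G} ∩→ {G}; cost 0
[col 5] DR: children D:{A}, R:{C} ∪→ {A,C}; cost 1
[col 5] DRX: children DR:{A,C}, X:{C} ∩→ {C}; cost 0
[col 5] SV: children S:{T}, V:{A} ∪→ {A,T}; cost 1
[col 5] DRSVX: children DRX:{C}, SV:{A,T} ∪→ {A,C,T}; cost 1
[col 5] CDRSVX: children C:{A}, DRSVX:{A,C,T} ∩→ {A}; cost 0
[col 5] CDKRSVX: children CDRSVX:{A}, K:{C} ∪→ {A,C}; cost 1
per-site changes: [3, 3, 2, 3, 4, 4]; total = 19

19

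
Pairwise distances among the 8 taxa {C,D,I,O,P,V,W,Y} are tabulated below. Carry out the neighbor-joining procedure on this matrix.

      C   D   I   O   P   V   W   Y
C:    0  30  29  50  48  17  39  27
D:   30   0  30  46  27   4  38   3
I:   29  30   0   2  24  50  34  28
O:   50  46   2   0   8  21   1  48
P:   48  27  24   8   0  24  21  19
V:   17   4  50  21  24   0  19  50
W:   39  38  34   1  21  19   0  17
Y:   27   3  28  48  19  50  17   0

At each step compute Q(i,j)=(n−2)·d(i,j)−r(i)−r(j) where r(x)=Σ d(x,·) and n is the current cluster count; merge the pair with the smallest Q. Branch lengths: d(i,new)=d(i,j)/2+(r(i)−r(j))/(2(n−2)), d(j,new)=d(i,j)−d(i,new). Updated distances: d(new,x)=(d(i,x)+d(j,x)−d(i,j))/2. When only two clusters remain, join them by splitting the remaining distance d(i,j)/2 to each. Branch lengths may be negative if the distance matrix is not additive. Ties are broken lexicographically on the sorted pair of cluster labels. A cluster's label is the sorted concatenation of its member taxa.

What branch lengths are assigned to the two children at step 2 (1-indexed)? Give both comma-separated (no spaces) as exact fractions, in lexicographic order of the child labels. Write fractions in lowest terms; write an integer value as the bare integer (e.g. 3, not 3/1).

1/10,29/10

step 1: merge (I,O) at d=2, Q=-361; branch lengths I→11/4, O→-3/4; new cluster IO
  updated: d(C,IO)=77/2, d(D,IO)=37, d(IO,P)=15, d(IO,V)=69/2, d(IO,W)=33/2, d(IO,Y)=37
step 2: merge (D,Y) at d=3, Q=-277; branch lengths D→1/10, Y→29/10; new cluster DY
  updated: d(C,DY)=27, d(DY,IO)=71/2, d(DY,P)=43/2, d(DY,V)=51/2, d(DY,W)=26
step 3: merge (C,V) at d=17, Q=-443/2; branch lengths C→235/16, V→37/16; new cluster CV
  updated: d(CV,DY)=71/4, d(CV,IO)=28, d(CV,P)=55/2, d(CV,W)=41/2
step 4: merge (CV,DY) at d=71/4, Q=-565/4; branch lengths CV→185/24, DY→241/24; new cluster CDVY
  updated: d(CDVY,IO)=183/8, d(CDVY,P)=125/8, d(CDVY,W)=115/8
step 5: merge (CDVY,W) at d=115/8, Q=-76; branch lengths CDVY→119/16, W→111/16; new cluster CDVWY
  updated: d(CDVWY,IO)=25/2, d(CDVWY,P)=89/8
step 6: merge (CDVWY,IO) at d=25/2, Q=-309/8; branch lengths CDVWY→69/16, IO→131/16; new cluster CDIOVWY
  updated: d(CDIOVWY,P)=109/16
step 7: merge (CDIOVWY,P) at d=109/16; branch lengths CDIOVWY→109/32, P→109/32; new cluster CDIOPVWY
final tree: (((((C:235/16,V:37/16):185/24,(D:1/10,Y:29/10):241/24):119/16,W:111/16):69/16,(I:11/4,O:-3/4):131/16):109/32,P:109/32)
total length: 1175/16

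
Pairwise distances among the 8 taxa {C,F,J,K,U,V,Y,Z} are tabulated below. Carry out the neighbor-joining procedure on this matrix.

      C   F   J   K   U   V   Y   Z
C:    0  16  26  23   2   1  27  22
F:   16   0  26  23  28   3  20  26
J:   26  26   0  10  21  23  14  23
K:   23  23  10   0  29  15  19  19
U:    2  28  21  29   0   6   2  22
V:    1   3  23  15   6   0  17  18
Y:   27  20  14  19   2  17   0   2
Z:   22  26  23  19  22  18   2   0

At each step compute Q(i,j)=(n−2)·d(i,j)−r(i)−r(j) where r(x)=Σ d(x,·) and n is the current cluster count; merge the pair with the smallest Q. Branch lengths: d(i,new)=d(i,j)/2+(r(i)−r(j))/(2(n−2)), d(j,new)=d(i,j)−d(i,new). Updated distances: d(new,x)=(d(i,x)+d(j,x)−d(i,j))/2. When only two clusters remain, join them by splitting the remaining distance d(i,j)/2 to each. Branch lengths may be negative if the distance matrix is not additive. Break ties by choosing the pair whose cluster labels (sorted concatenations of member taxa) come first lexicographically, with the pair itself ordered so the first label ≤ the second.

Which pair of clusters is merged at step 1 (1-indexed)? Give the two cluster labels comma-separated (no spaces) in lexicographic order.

1. join J+K (d=10, Q=-221) ⇒ JK; edges |J|=65/12, |K|=55/12
  updated: d(C,JK)=39/2, d(F,JK)=39/2, d(JK,U)=20, d(JK,V)=14, d(JK,Y)=23/2, d(JK,Z)=16
2. join Y+Z (d=2, Q=-351/2) ⇒ YZ; edges |Y|=-33/20, |Z|=73/20
  updated: d(C,YZ)=47/2, d(F,YZ)=22, d(JK,YZ)=51/4, d(U,YZ)=11, d(V,YZ)=33/2
3. join C+U (d=2, Q=-121) ⇒ CU; edges |C|=3/8, |U|=13/8
  updated: d(CU,F)=21, d(CU,JK)=75/4, d(CU,V)=5/2, d(CU,YZ)=65/4
4. join JK+YZ (d=51/4, Q=-377/4) ⇒ JKYZ; edges |JK|=143/24, |YZ|=163/24
  updated: d(CU,JKYZ)=89/8, d(F,JKYZ)=115/8, d(JKYZ,V)=71/8
5. join CU+JKYZ (d=89/8, Q=-187/4) ⇒ CJKUYZ; edges |CU|=45/8, |JKYZ|=11/2
  updated: d(CJKUYZ,F)=97/8, d(CJKUYZ,V)=1/8
6. join CJKUYZ+F (d=97/8, Q=-61/4) ⇒ CFJKUYZ; edges |CJKUYZ|=37/8, |F|=15/2
  updated: d(CFJKUYZ,V)=-9/2
7. join CFJKUYZ+V (d=-9/2) ⇒ CFJKUVYZ; edges |CFJKUYZ|=-9/4, |V|=-9/4
final tree: ((((C:3/8,U:13/8):45/8,((J:65/12,K:55/12):143/24,(Y:-33/20,Z:73/20):163/24):11/2):37/8,F:15/2):-9/4,V:-9/4)
total length: 91/2

J,K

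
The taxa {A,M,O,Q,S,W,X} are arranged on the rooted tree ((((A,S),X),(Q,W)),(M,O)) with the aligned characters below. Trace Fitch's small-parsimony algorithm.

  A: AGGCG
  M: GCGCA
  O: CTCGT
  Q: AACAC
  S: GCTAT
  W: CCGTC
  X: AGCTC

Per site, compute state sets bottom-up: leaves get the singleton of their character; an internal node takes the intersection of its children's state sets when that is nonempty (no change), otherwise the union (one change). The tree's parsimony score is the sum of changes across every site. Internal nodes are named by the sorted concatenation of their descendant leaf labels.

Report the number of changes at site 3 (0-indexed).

site 0, node AS: A={A} ∪ S={G} → {A,G} (+1)
site 0, node ASX: AS={A,G} ∩ X={A} → {A} (+0)
site 0, node QW: Q={A} ∪ W={C} → {A,C} (+1)
site 0, node AQSWX: ASX={A} ∩ QW={A,C} → {A} (+0)
site 0, node MO: M={G} ∪ O={C} → {C,G} (+1)
site 0, node AMOQSWX: AQSWX={A} ∪ MO={C,G} → {A,C,G} (+1)
site 1, node AS: A={G} ∪ S={C} → {C,G} (+1)
site 1, node ASX: AS={C,G} ∩ X={G} → {G} (+0)
site 1, node QW: Q={A} ∪ W={C} → {A,C} (+1)
site 1, node AQSWX: ASX={G} ∪ QW={A,C} → {A,C,G} (+1)
site 1, node MO: M={C} ∪ O={T} → {C,T} (+1)
site 1, node AMOQSWX: AQSWX={A,C,G} ∩ MO={C,T} → {C} (+0)
site 2, node AS: A={G} ∪ S={T} → {G,T} (+1)
site 2, node ASX: AS={G,T} ∪ X={C} → {C,G,T} (+1)
site 2, node QW: Q={C} ∪ W={G} → {C,G} (+1)
site 2, node AQSWX: ASX={C,G,T} ∩ QW={C,G} → {C,G} (+0)
site 2, node MO: M={G} ∪ O={C} → {C,G} (+1)
site 2, node AMOQSWX: AQSWX={C,G} ∩ MO={C,G} → {C,G} (+0)
site 3, node AS: A={C} ∪ S={A} → {A,C} (+1)
site 3, node ASX: AS={A,C} ∪ X={T} → {A,C,T} (+1)
site 3, node QW: Q={A} ∪ W={T} → {A,T} (+1)
site 3, node AQSWX: ASX={A,C,T} ∩ QW={A,T} → {A,T} (+0)
site 3, node MO: M={C} ∪ O={G} → {C,G} (+1)
site 3, node AMOQSWX: AQSWX={A,T} ∪ MO={C,G} → {A,C,G,T} (+1)
site 4, node AS: A={G} ∪ S={T} → {G,T} (+1)
site 4, node ASX: AS={G,T} ∪ X={C} → {C,G,T} (+1)
site 4, node QW: Q={C} ∩ W={C} → {C} (+0)
site 4, node AQSWX: ASX={C,G,T} ∩ QW={C} → {C} (+0)
site 4, node MO: M={A} ∪ O={T} → {A,T} (+1)
site 4, node AMOQSWX: AQSWX={C} ∪ MO={A,T} → {A,C,T} (+1)
per-site changes: [4, 4, 4, 5, 4]; total = 21

5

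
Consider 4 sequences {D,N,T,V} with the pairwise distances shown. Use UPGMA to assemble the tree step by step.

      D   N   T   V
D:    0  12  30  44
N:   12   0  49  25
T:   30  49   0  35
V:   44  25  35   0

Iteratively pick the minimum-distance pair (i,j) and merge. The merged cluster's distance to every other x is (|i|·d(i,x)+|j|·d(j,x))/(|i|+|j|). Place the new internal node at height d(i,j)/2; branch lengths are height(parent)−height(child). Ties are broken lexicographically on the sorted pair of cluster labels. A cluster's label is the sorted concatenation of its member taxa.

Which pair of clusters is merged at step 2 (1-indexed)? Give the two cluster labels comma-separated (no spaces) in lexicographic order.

iteration 1: select D,N (d=12); attach at lengths (6, 6); label the merged cluster DN
  updated: d(DN,T)=79/2, d(DN,V)=69/2
iteration 2: select DN,V (d=69/2); attach at lengths (45/4, 69/4); label the merged cluster DNV
  updated: d(DNV,T)=38
iteration 3: select DNV,T (d=38); attach at lengths (7/4, 19); label the merged cluster DNTV
final tree: (((D:6,N:6):45/4,V:69/4):7/4,T:19)
total length: 245/4

DN,V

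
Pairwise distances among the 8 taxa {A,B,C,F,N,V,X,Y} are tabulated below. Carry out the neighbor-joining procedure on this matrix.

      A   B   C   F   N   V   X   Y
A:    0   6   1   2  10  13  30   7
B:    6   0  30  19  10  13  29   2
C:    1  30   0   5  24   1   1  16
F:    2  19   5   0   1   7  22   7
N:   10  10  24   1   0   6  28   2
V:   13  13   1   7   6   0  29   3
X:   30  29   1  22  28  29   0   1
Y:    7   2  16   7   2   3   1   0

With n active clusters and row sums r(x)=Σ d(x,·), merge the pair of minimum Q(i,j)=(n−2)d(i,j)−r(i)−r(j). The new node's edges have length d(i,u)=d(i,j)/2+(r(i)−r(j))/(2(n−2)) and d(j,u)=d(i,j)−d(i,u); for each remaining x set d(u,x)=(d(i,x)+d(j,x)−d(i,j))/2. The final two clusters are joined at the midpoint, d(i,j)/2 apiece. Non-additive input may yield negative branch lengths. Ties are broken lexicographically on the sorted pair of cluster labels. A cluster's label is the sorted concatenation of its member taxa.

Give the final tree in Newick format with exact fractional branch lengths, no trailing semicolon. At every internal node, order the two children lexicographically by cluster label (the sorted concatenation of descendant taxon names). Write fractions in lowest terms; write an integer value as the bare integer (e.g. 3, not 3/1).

step 1: merge (C,X) at d=1, Q=-212; branch lengths C→-14/3, X→17/3; new cluster CX
  updated: d(A,CX)=15, d(B,CX)=29, d(CX,F)=13, d(CX,N)=51/2, d(CX,V)=29/2, d(CX,Y)=8
step 2: merge (A,B) at d=6, Q=-102; branch lengths A→2/5, B→28/5; new cluster AB
  updated: d(AB,CX)=19, d(AB,F)=15/2, d(AB,N)=7, d(AB,V)=10, d(AB,Y)=3/2
step 3: merge (F,N) at d=1, Q=-73; branch lengths F→-1/4, N→5/4; new cluster FN
  updated: d(AB,FN)=27/4, d(CX,FN)=75/4, d(FN,V)=6, d(FN,Y)=4
step 4: merge (CX,Y) at d=8, Q=-211/4; branch lengths CX→271/24, Y→-79/24; new cluster CXY
  updated: d(AB,CXY)=25/4, d(CXY,FN)=59/8, d(CXY,V)=19/4
step 5: merge (AB,FN) at d=27/4, Q=-237/8; branch lengths AB→131/32, FN→85/32; new cluster ABFN
  updated: d(ABFN,CXY)=55/16, d(ABFN,V)=37/8
step 6: merge (ABFN,CXY) at d=55/16, Q=-205/16; branch lengths ABFN→53/32, CXY→57/32; new cluster ABCFNXY
  updated: d(ABCFNXY,V)=95/32
step 7: merge (ABCFNXY,V) at d=95/32; branch lengths ABCFNXY→95/64, V→95/64; new cluster ABCFNVXY
final tree: ((((A:2/5,B:28/5):131/32,(F:-1/4,N:5/4):85/32):53/32,((C:-14/3,X:17/3):271/24,Y:-79/24):57/32):95/64,V:95/64)
total length: 933/32

((((A:2/5,B:28/5):131/32,(F:-1/4,N:5/4):85/32):53/32,((C:-14/3,X:17/3):271/24,Y:-79/24):57/32):95/64,V:95/64)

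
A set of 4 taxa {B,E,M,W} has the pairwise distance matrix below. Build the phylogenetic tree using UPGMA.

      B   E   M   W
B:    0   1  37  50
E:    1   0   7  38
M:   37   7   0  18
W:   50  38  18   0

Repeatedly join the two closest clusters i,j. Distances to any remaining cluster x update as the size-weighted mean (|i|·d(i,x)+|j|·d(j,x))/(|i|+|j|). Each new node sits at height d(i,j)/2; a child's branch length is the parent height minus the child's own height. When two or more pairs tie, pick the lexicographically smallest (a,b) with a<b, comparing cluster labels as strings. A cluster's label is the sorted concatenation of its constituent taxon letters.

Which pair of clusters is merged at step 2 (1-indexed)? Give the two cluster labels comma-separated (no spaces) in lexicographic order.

M,W

1. join B+E (d=1) ⇒ BE; edges |B|=1/2, |E|=1/2
  updated: d(BE,M)=22, d(BE,W)=44
2. join M+W (d=18) ⇒ MW; edges |M|=9, |W|=9
  updated: d(BE,MW)=33
3. join BE+MW (d=33) ⇒ BEMW; edges |BE|=16, |MW|=15/2
final tree: ((B:1/2,E:1/2):16,(M:9,W:9):15/2)
total length: 85/2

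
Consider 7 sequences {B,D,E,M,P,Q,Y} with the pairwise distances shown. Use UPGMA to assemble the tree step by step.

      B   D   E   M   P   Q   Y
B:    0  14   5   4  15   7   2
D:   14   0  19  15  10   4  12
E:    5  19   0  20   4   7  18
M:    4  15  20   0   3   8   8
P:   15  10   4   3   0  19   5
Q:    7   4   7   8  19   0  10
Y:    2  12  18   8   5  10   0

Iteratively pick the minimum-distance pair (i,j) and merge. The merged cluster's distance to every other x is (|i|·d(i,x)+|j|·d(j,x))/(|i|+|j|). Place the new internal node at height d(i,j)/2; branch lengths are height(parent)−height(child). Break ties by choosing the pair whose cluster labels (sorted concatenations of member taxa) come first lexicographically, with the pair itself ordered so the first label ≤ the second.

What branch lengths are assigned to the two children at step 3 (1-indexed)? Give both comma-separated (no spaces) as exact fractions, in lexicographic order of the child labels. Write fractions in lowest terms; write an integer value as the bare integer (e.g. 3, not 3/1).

step 1: merge (B,Y) at d=2; branch lengths B→1, Y→1; new cluster BY
  updated: d(BY,D)=13, d(BY,E)=23/2, d(BY,M)=6, d(BY,P)=10, d(BY,Q)=17/2
step 2: merge (M,P) at d=3; branch lengths M→3/2, P→3/2; new cluster MP
  updated: d(BY,MP)=8, d(D,MP)=25/2, d(E,MP)=12, d(MP,Q)=27/2
step 3: merge (D,Q) at d=4; branch lengths D→2, Q→2; new cluster DQ
  updated: d(BY,DQ)=43/4, d(DQ,E)=13, d(DQ,MP)=13
step 4: merge (BY,MP) at d=8; branch lengths BY→3, MP→5/2; new cluster BMPY
  updated: d(BMPY,DQ)=95/8, d(BMPY,E)=47/4
step 5: merge (BMPY,E) at d=47/4; branch lengths BMPY→15/8, E→47/8; new cluster BEMPY
  updated: d(BEMPY,DQ)=121/10
step 6: merge (BEMPY,DQ) at d=121/10; branch lengths BEMPY→7/40, DQ→81/20; new cluster BDEMPQY
final tree: ((((B:1,Y:1):3,(M:3/2,P:3/2):5/2):15/8,E:47/8):7/40,(D:2,Q:2):81/20)
total length: 1059/40

2,2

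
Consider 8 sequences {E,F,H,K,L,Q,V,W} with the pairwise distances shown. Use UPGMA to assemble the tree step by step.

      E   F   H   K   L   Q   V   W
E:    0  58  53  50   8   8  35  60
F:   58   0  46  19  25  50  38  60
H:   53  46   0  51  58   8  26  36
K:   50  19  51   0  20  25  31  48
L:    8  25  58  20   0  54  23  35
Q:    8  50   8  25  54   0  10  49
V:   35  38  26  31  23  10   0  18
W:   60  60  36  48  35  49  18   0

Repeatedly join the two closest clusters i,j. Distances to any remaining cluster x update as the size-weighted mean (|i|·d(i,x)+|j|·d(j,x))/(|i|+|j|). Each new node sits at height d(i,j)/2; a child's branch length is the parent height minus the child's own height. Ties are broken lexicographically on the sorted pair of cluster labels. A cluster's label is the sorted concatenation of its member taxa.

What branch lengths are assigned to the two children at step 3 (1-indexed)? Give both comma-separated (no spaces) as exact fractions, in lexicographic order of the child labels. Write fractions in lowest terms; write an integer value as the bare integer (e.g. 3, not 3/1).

5,9

1. join E+L (d=8) ⇒ EL; edges |E|=4, |L|=4
  updated: d(EL,F)=83/2, d(EL,H)=111/2, d(EL,K)=35, d(EL,Q)=31, d(EL,V)=29, d(EL,W)=95/2
2. join H+Q (d=8) ⇒ HQ; edges |H|=4, |Q|=4
  updated: d(EL,HQ)=173/4, d(F,HQ)=48, d(HQ,K)=38, d(HQ,V)=18, d(HQ,W)=85/2
3. join HQ+V (d=18) ⇒ HQV; edges |HQ|=5, |V|=9
  updated: d(EL,HQV)=77/2, d(F,HQV)=134/3, d(HQV,K)=107/3, d(HQV,W)=103/3
4. join F+K (d=19) ⇒ FK; edges |F|=19/2, |K|=19/2
  updated: d(EL,FK)=153/4, d(FK,HQV)=241/6, d(FK,W)=54
5. join HQV+W (d=103/3) ⇒ HQVW; edges |HQV|=49/6, |W|=103/6
  updated: d(EL,HQVW)=163/4, d(FK,HQVW)=349/8
6. join EL+FK (d=153/4) ⇒ EFKL; edges |EL|=121/8, |FK|=77/8
  updated: d(EFKL,HQVW)=675/16
7. join EFKL+HQVW (d=675/16) ⇒ EFHKLQVW; edges |EFKL|=63/32, |HQVW|=377/96
final tree: (((E:4,L:4):121/8,(F:19/2,K:19/2):77/8):63/32,(((H:4,Q:4):5,V:9):49/6,W:103/6):377/96)
total length: 5039/48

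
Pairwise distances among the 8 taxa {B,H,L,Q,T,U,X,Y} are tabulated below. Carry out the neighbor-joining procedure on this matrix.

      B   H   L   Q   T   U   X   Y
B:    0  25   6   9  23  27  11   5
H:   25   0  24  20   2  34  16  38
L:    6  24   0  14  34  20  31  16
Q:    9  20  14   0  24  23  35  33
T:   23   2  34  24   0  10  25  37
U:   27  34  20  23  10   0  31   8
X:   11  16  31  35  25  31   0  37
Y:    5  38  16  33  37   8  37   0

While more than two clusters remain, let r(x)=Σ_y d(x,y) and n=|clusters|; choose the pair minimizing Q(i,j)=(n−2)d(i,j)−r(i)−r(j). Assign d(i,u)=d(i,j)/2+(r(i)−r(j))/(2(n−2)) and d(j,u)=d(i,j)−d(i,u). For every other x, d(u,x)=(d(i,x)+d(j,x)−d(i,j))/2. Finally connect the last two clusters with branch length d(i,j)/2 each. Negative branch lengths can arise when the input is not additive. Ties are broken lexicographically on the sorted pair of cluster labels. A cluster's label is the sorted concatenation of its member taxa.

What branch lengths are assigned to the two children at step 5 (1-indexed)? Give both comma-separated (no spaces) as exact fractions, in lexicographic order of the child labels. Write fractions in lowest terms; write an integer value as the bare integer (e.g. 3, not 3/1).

iteration 1: select H,T (d=2, Q=-302); attach at lengths (4/3, 2/3); label the merged cluster HT
  updated: d(B,HT)=23, d(HT,L)=28, d(HT,Q)=21, d(HT,U)=21, d(HT,X)=39/2, d(HT,Y)=73/2
iteration 2: select U,Y (d=8, Q=-451/2); attach at lengths (69/20, 91/20); label the merged cluster UY
  updated: d(B,UY)=12, d(HT,UY)=99/4, d(L,UY)=14, d(Q,UY)=24, d(UY,X)=30
iteration 3: select HT,X (d=39/2, Q=-659/4); attach at lengths (271/32, 353/32); label the merged cluster HTX
  updated: d(B,HTX)=29/4, d(HTX,L)=79/4, d(HTX,Q)=73/4, d(HTX,UY)=141/8
iteration 4: select L,UY (d=14, Q=-635/8); attach at lengths (75/16, 149/16); label the merged cluster LUY
  updated: d(B,LUY)=2, d(HTX,LUY)=187/16, d(LUY,Q)=12
iteration 5: select B,HTX (d=29/4, Q=-655/16); attach at lengths (-71/64, 535/64); label the merged cluster BHTX
  updated: d(BHTX,LUY)=103/32, d(BHTX,Q)=10
iteration 6: select BHTX,LUY (d=103/32, Q=-807/32); attach at lengths (39/64, 167/64); label the merged cluster BHLTUXY
  updated: d(BHLTUXY,Q)=601/64
iteration 7: select BHLTUXY,Q (d=601/64); attach at lengths (601/128, 601/128); label the merged cluster BHLQTUXY
final tree: (((B:-71/64,((H:4/3,T:2/3):271/32,X:353/32):535/64):39/64,(L:75/16,(U:69/20,Y:91/20):149/16):167/64):601/128,Q:601/128)
total length: 4055/64

-71/64,535/64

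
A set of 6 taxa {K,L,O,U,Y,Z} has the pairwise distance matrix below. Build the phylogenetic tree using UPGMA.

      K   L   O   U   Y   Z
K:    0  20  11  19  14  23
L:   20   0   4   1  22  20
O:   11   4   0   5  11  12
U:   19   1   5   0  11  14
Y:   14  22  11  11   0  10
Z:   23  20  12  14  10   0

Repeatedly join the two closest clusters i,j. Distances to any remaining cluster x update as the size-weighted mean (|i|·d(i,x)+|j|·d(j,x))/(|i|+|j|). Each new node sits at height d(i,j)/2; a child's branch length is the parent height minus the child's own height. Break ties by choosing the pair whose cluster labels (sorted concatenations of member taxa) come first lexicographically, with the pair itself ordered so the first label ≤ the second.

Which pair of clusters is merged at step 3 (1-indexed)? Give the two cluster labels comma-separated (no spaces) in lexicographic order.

Y,Z

1. join L+U (d=1) ⇒ LU; edges |L|=1/2, |U|=1/2
  updated: d(K,LU)=39/2, d(LU,O)=9/2, d(LU,Y)=33/2, d(LU,Z)=17
2. join LU+O (d=9/2) ⇒ LOU; edges |LU|=7/4, |O|=9/4
  updated: d(K,LOU)=50/3, d(LOU,Y)=44/3, d(LOU,Z)=46/3
3. join Y+Z (d=10) ⇒ YZ; edges |Y|=5, |Z|=5
  updated: d(K,YZ)=37/2, d(LOU,YZ)=15
4. join LOU+YZ (d=15) ⇒ LOUYZ; edges |LOU|=21/4, |YZ|=5/2
  updated: d(K,LOUYZ)=87/5
5. join K+LOUYZ (d=87/5) ⇒ KLOUYZ; edges |K|=87/10, |LOUYZ|=6/5
final tree: (K:87/10,(((L:1/2,U:1/2):7/4,O:9/4):21/4,(Y:5,Z:5):5/2):6/5)
total length: 653/20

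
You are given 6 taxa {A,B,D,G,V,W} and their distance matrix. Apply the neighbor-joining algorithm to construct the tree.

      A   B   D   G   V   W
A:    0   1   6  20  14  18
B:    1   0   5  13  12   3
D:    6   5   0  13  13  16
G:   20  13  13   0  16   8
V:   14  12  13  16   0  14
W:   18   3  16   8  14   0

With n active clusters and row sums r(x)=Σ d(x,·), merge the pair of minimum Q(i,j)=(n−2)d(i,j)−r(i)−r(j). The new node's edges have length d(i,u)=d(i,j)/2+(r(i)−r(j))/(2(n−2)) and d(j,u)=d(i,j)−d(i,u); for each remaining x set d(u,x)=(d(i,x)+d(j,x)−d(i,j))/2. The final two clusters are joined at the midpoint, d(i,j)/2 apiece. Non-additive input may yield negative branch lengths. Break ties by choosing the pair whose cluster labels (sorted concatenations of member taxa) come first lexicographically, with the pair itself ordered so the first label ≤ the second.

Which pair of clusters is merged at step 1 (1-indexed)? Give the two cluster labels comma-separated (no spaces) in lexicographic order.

step 1: merge (G,W) at d=8, Q=-97; branch lengths G→43/8, W→21/8; new cluster GW
  updated: d(A,GW)=15, d(B,GW)=4, d(D,GW)=21/2, d(GW,V)=11
step 2: merge (GW,V) at d=11, Q=-115/2; branch lengths GW→47/12, V→85/12; new cluster GVW
  updated: d(A,GVW)=9, d(B,GVW)=5/2, d(D,GVW)=25/4
step 3: merge (A,B) at d=1, Q=-45/2; branch lengths A→19/8, B→-11/8; new cluster AB
  updated: d(AB,D)=5, d(AB,GVW)=21/4
step 4: merge (AB,D) at d=5, Q=-33/2; branch lengths AB→2, D→3; new cluster ABD
  updated: d(ABD,GVW)=13/4
step 5: merge (ABD,GVW) at d=13/4; branch lengths ABD→13/8, GVW→13/8; new cluster ABDGVW
final tree: (((A:19/8,B:-11/8):2,D:3):13/8,((G:43/8,W:21/8):47/12,V:85/12):13/8)
total length: 113/4

G,W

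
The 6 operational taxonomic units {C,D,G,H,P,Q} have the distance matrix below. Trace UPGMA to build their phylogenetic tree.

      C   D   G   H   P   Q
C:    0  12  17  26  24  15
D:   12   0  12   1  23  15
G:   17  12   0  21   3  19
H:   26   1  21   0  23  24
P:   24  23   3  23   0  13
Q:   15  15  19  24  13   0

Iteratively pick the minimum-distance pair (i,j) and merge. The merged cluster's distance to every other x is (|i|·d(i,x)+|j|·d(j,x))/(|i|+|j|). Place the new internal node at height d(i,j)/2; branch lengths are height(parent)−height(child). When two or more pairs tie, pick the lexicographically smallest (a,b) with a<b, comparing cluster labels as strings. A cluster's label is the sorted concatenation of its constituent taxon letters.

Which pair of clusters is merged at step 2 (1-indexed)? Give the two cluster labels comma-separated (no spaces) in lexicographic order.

G,P

1. join D+H (d=1) ⇒ DH; edges |D|=1/2, |H|=1/2
  updated: d(C,DH)=19, d(DH,G)=33/2, d(DH,P)=23, d(DH,Q)=39/2
2. join G+P (d=3) ⇒ GP; edges |G|=3/2, |P|=3/2
  updated: d(C,GP)=41/2, d(DH,GP)=79/4, d(GP,Q)=16
3. join C+Q (d=15) ⇒ CQ; edges |C|=15/2, |Q|=15/2
  updated: d(CQ,DH)=77/4, d(CQ,GP)=73/4
4. join CQ+GP (d=73/4) ⇒ CGPQ; edges |CQ|=13/8, |GP|=61/8
  updated: d(CGPQ,DH)=39/2
5. join CGPQ+DH (d=39/2) ⇒ CDGHPQ; edges |CGPQ|=5/8, |DH|=37/4
final tree: (((C:15/2,Q:15/2):13/8,(G:3/2,P:3/2):61/8):5/8,(D:1/2,H:1/2):37/4)
total length: 305/8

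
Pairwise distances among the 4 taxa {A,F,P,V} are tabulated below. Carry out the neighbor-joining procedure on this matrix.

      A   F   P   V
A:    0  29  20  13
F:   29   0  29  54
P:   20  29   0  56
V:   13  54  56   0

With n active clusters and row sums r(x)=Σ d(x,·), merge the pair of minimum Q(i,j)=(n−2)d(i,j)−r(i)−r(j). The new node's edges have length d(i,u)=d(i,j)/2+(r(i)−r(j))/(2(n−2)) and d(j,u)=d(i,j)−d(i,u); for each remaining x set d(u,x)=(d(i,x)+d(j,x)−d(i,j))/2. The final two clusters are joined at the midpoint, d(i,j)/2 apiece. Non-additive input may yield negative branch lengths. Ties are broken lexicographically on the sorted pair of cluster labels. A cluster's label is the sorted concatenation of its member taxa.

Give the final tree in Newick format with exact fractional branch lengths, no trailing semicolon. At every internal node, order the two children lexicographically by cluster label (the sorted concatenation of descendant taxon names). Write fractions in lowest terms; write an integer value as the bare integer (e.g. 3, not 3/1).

(((A:-35/4,V:87/4):75/4,F:65/4):51/8,P:51/8)

iteration 1: select A,V (d=13, Q=-159); attach at lengths (-35/4, 87/4); label the merged cluster AV
  updated: d(AV,F)=35, d(AV,P)=63/2
iteration 2: select AV,F (d=35, Q=-191/2); attach at lengths (75/4, 65/4); label the merged cluster AFV
  updated: d(AFV,P)=51/4
iteration 3: select AFV,P (d=51/4); attach at lengths (51/8, 51/8); label the merged cluster AFPV
final tree: (((A:-35/4,V:87/4):75/4,F:65/4):51/8,P:51/8)
total length: 243/4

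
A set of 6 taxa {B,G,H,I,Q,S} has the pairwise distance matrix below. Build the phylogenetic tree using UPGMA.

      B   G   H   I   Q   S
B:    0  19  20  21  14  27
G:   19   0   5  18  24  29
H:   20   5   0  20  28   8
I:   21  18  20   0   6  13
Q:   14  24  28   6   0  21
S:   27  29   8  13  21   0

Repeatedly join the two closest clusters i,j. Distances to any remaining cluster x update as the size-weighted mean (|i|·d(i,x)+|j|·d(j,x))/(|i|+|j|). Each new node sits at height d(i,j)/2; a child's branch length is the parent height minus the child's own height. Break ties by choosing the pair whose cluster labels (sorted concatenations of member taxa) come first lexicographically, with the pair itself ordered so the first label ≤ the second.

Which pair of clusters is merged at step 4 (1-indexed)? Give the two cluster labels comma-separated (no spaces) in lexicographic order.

B,GH

iteration 1: select G,H (d=5); attach at lengths (5/2, 5/2); label the merged cluster GH
  updated: d(B,GH)=39/2, d(GH,I)=19, d(GH,Q)=26, d(GH,S)=37/2
iteration 2: select I,Q (d=6); attach at lengths (3, 3); label the merged cluster IQ
  updated: d(B,IQ)=35/2, d(GH,IQ)=45/2, d(IQ,S)=17
iteration 3: select IQ,S (d=17); attach at lengths (11/2, 17/2); label the merged cluster IQS
  updated: d(B,IQS)=62/3, d(GH,IQS)=127/6
iteration 4: select B,GH (d=39/2); attach at lengths (39/4, 29/4); label the merged cluster BGH
  updated: d(BGH,IQS)=21
iteration 5: select BGH,IQS (d=21); attach at lengths (3/4, 2); label the merged cluster BGHIQS
final tree: ((B:39/4,(G:5/2,H:5/2):29/4):3/4,((I:3,Q:3):11/2,S:17/2):2)
total length: 179/4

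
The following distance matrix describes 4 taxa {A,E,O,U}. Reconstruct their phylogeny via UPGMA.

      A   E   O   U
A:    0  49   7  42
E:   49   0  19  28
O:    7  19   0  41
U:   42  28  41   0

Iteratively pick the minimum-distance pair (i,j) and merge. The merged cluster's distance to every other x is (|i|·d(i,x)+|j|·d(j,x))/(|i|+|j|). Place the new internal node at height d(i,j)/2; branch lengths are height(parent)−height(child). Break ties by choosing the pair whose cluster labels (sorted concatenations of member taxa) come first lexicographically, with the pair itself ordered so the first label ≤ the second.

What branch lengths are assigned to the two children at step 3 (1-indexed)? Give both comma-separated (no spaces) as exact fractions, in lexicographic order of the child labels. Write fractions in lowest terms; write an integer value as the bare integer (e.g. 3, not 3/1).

123/8,39/8

1. join A+O (d=7) ⇒ AO; edges |A|=7/2, |O|=7/2
  updated: d(AO,E)=34, d(AO,U)=83/2
2. join E+U (d=28) ⇒ EU; edges |E|=14, |U|=14
  updated: d(AO,EU)=151/4
3. join AO+EU (d=151/4) ⇒ AEOU; edges |AO|=123/8, |EU|=39/8
final tree: ((A:7/2,O:7/2):123/8,(E:14,U:14):39/8)
total length: 221/4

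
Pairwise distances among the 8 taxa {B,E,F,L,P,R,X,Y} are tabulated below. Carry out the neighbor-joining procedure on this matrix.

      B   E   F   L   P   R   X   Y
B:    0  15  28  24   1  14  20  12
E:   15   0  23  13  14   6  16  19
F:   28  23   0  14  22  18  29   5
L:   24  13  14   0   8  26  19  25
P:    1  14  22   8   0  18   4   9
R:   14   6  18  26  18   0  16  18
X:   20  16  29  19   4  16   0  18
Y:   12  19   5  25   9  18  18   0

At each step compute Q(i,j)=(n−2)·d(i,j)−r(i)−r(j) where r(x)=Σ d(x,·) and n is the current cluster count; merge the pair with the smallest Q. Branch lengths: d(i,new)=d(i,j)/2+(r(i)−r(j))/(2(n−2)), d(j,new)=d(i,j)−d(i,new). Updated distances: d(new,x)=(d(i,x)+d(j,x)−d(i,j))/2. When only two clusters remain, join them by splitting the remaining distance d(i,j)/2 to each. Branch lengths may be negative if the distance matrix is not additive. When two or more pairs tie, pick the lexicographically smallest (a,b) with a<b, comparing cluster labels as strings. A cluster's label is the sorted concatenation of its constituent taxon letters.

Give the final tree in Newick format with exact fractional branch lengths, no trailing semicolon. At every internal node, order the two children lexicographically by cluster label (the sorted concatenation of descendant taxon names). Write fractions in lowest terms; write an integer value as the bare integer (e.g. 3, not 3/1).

iteration 1: select F,Y (d=5, Q=-215); attach at lengths (21/4, -1/4); label the merged cluster FY
  updated: d(B,FY)=35/2, d(E,FY)=37/2, d(FY,L)=17, d(FY,P)=13, d(FY,R)=31/2, d(FY,X)=21
iteration 2: select E,R (d=6, Q=-148); attach at lengths (17/10, 43/10); label the merged cluster ER
  updated: d(B,ER)=23/2, d(ER,FY)=14, d(ER,L)=33/2, d(ER,P)=13, d(ER,X)=13
iteration 3: select B,P (d=1, Q=-109); attach at lengths (39/8, -31/8); label the merged cluster BP
  updated: d(BP,ER)=47/4, d(BP,FY)=59/4, d(BP,L)=31/2, d(BP,X)=23/2
iteration 4: select FY,L (d=17, Q=-335/4); attach at lengths (199/24, 209/24); label the merged cluster FLY
  updated: d(BP,FLY)=53/8, d(ER,FLY)=27/4, d(FLY,X)=23/2
iteration 5: select BP,X (d=23/2, Q=-343/8); attach at lengths (135/32, 233/32); label the merged cluster BPX
  updated: d(BPX,ER)=53/8, d(BPX,FLY)=53/16
iteration 6: select BPX,ER (d=53/8, Q=-267/16); attach at lengths (51/32, 161/32); label the merged cluster BEPRX
  updated: d(BEPRX,FLY)=55/32
iteration 7: select BEPRX,FLY (d=55/32); attach at lengths (55/64, 55/64); label the merged cluster BEFLPRXY
final tree: ((((B:39/8,P:-31/8):135/32,X:233/32):51/32,(E:17/10,R:43/10):161/32):55/64,((F:21/4,Y:-1/4):199/24,L:209/24):55/64)
total length: 1563/32

((((B:39/8,P:-31/8):135/32,X:233/32):51/32,(E:17/10,R:43/10):161/32):55/64,((F:21/4,Y:-1/4):199/24,L:209/24):55/64)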